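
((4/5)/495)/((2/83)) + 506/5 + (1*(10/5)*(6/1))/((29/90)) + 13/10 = 20069503/143550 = 139.81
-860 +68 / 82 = -859.17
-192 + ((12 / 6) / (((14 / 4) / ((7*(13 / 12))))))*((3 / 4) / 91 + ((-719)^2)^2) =97278517873519 / 84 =1158077593732.37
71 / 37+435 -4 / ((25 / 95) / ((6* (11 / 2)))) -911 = -180501 / 185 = -975.68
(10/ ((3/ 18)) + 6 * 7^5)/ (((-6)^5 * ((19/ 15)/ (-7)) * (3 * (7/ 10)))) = 420425/ 12312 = 34.15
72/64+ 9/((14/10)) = 7.55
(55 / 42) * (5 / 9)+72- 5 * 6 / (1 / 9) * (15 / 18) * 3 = -602.27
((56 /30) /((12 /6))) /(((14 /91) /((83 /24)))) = 7553 /360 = 20.98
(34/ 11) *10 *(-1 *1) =-340/ 11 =-30.91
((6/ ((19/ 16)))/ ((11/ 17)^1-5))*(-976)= 796416/ 703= 1132.88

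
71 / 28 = 2.54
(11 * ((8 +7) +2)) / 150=187 / 150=1.25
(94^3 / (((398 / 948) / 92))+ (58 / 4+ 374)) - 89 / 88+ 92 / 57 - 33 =181680412529141 / 998184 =182010944.40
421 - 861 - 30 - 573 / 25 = -12323 / 25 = -492.92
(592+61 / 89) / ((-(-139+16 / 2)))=52749 / 11659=4.52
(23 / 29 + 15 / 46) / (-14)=-1493 / 18676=-0.08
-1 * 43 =-43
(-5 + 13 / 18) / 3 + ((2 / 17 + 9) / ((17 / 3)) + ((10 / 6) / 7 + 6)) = 701461 / 109242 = 6.42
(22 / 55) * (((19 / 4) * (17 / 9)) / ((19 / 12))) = 2.27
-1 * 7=-7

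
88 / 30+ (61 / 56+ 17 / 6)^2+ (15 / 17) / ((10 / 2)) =44374429 / 2399040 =18.50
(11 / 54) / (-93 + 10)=-0.00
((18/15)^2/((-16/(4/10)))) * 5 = -0.18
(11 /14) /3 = 0.26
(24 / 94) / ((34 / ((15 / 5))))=18 / 799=0.02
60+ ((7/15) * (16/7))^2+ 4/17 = 234752/3825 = 61.37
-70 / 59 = -1.19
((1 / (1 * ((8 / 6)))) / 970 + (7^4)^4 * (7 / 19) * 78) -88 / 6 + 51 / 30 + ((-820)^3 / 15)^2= 1530084561472877535709 / 663480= 2306150240358228.64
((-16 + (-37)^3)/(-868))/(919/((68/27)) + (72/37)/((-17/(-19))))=31870801/200411001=0.16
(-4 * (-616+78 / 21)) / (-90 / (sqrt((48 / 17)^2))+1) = -137152 / 1729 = -79.32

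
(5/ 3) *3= 5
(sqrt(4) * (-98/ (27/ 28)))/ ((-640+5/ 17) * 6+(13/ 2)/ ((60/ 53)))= 3731840/ 70364583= 0.05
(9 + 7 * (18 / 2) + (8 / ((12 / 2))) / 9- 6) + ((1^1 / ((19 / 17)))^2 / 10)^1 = 6455263 / 97470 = 66.23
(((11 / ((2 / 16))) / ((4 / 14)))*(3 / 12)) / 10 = 77 / 10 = 7.70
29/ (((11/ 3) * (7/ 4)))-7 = -191/ 77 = -2.48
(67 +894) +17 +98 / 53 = 51932 / 53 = 979.85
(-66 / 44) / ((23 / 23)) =-3 / 2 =-1.50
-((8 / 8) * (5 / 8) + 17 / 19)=-231 / 152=-1.52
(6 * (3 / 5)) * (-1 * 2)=-36 / 5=-7.20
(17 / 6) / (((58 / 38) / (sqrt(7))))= 323 * sqrt(7) / 174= 4.91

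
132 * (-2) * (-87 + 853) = -202224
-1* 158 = -158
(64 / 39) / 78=0.02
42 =42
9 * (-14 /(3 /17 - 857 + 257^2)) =-2142 /1108267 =-0.00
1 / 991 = 0.00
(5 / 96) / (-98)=-0.00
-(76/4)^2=-361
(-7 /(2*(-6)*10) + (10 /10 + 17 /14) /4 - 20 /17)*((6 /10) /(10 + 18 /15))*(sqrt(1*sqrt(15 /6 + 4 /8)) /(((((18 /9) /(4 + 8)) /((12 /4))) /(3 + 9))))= -108837*3^(1 /4) /16660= -8.60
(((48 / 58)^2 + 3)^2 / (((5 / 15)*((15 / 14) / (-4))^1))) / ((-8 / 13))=873945891 / 3536405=247.13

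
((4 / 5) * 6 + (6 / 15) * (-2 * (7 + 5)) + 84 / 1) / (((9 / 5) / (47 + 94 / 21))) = 47564 / 21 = 2264.95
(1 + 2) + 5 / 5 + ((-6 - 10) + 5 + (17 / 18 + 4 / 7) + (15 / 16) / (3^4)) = -16549 / 3024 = -5.47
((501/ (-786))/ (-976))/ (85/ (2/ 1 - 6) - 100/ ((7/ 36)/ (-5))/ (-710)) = -82999/ 3160919960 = -0.00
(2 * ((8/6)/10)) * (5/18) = 0.07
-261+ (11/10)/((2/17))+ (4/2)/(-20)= -1007/4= -251.75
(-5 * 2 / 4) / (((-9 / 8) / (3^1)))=20 / 3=6.67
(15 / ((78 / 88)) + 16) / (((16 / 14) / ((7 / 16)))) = 5243 / 416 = 12.60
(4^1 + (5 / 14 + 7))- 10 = 19 / 14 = 1.36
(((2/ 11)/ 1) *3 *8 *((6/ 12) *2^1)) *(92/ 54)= 736/ 99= 7.43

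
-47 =-47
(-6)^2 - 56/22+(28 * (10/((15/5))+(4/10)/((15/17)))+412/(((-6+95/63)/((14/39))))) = 323419288/3035175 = 106.56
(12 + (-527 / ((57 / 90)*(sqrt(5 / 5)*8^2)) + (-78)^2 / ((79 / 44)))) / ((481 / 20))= 813555285 / 5775848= 140.85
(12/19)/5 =12/95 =0.13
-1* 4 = -4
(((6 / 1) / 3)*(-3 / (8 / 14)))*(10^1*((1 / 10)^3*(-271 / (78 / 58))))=55013 / 2600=21.16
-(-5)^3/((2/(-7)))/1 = -875/2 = -437.50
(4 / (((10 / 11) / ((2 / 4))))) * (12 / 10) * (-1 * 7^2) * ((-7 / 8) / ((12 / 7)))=26411 / 400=66.03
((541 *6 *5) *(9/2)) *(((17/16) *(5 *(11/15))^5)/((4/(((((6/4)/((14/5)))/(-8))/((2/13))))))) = -481385465275/86016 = -5596464.21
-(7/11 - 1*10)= 103/11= 9.36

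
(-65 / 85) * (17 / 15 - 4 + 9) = -1196 / 255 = -4.69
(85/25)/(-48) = -17/240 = -0.07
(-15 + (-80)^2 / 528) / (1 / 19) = -1805 / 33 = -54.70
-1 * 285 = -285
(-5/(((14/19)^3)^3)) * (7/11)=-1613438488895/32467359232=-49.69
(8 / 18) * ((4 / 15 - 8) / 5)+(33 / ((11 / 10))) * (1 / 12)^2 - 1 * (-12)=62213 / 5400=11.52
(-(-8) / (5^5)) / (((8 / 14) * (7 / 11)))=22 / 3125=0.01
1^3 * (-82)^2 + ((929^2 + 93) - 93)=869765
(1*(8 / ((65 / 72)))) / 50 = 288 / 1625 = 0.18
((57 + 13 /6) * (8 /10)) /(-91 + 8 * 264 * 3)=142 /18735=0.01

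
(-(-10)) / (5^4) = 0.02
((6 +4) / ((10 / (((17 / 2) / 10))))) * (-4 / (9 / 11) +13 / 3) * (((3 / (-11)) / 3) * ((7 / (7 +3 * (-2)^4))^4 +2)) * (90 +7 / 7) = 3146194233 / 402627500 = 7.81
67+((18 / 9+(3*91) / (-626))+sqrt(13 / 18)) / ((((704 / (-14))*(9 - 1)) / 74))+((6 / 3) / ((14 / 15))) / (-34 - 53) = 1084740935 / 16265984 - 259*sqrt(26) / 8448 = 66.53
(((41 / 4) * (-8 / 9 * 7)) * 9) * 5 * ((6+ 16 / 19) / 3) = -373100 / 57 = -6545.61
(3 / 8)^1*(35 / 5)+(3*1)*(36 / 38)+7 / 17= 15191 / 2584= 5.88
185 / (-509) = -185 / 509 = -0.36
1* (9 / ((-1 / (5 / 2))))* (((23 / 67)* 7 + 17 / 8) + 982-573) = -9974295 / 1072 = -9304.38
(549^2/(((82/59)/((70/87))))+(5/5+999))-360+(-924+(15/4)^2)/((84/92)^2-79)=137771025738379/786642400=175138.06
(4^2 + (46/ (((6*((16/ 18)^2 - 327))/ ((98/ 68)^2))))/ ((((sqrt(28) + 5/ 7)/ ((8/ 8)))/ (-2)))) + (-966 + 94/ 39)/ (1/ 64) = -16488470857542331/ 267436642434 + 24353343*sqrt(7)/ 3428674903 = -61653.73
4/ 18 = 2/ 9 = 0.22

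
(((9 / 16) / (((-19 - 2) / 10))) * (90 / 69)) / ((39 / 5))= -375 / 8372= -0.04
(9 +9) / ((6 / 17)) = 51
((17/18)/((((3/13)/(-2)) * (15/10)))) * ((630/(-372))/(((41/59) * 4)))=456365/137268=3.32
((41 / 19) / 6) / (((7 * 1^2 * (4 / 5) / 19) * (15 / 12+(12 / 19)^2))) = 74005 / 100002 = 0.74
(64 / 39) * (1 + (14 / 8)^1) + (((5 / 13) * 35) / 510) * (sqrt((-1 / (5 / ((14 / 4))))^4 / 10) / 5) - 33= -1111 / 39 + 343 * sqrt(10) / 1326000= -28.49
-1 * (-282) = 282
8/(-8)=-1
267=267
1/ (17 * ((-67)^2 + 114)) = 1/ 78251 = 0.00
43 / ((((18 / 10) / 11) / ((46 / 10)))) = 10879 / 9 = 1208.78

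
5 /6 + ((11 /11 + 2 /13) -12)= -781 /78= -10.01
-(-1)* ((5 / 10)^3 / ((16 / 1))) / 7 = 1 / 896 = 0.00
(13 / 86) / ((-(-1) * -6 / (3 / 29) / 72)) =-234 / 1247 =-0.19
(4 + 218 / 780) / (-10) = -1669 / 3900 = -0.43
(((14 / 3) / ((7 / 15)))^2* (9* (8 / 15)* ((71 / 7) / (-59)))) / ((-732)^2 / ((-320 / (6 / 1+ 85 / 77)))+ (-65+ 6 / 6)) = 7497600 / 1086605537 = 0.01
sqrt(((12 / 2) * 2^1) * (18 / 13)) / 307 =6 * sqrt(78) / 3991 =0.01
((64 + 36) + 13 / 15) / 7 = 1513 / 105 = 14.41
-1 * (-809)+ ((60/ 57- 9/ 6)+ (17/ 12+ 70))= 200633/ 228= 879.97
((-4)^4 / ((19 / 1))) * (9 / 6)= 384 / 19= 20.21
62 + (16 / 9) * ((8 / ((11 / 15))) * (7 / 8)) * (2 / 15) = 6362 / 99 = 64.26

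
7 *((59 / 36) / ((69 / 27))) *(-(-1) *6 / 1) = 1239 / 46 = 26.93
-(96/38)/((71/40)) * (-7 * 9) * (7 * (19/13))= 846720/923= 917.36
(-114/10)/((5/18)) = -1026/25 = -41.04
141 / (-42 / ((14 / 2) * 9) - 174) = -423 / 524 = -0.81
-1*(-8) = 8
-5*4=-20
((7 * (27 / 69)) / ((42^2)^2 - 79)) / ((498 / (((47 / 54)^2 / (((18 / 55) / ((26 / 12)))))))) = 11056045 / 1247131015441056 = 0.00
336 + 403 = 739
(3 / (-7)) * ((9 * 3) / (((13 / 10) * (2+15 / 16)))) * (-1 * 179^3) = 74329993440 / 4277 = 17379002.44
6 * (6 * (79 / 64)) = 711 / 16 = 44.44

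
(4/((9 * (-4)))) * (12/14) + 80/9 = 554/63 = 8.79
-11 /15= -0.73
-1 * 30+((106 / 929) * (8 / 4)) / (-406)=-5657716 / 188587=-30.00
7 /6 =1.17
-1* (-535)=535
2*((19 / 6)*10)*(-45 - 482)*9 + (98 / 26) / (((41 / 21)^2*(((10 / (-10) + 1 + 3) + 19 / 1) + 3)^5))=-64105690136697141 / 213408203125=-300390.00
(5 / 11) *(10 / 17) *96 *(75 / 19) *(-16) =-5760000 / 3553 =-1621.17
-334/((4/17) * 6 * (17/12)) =-167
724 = 724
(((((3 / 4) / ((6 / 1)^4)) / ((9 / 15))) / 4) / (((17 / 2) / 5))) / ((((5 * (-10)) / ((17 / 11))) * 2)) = -1 / 456192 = -0.00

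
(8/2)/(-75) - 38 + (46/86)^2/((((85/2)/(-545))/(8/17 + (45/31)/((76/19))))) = -102152388503/2484778650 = -41.11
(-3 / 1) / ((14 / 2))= -3 / 7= -0.43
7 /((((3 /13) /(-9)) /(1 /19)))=-273 /19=-14.37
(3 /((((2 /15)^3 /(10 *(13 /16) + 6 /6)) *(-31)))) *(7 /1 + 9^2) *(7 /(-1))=56912625 /248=229486.39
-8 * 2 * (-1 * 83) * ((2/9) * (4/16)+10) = 120184/9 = 13353.78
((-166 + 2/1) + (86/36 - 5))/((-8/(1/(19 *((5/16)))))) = 2999/855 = 3.51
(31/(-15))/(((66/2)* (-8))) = 31/3960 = 0.01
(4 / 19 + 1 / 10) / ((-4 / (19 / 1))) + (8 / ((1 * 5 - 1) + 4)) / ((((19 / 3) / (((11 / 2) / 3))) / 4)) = -241 / 760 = -0.32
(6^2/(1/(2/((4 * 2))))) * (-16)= -144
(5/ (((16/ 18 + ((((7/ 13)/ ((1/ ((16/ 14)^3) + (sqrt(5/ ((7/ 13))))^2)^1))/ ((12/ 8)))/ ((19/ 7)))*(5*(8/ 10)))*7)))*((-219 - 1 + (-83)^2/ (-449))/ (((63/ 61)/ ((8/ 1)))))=-1382.26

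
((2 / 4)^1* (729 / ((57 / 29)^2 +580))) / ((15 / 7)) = 204363 / 701470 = 0.29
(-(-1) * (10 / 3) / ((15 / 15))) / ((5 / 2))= 4 / 3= 1.33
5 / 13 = 0.38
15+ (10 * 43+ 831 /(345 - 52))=131216 /293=447.84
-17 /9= -1.89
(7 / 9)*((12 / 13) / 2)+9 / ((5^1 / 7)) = 2527 / 195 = 12.96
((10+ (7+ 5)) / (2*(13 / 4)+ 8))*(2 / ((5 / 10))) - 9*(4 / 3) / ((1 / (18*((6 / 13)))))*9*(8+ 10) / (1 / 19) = -115681264 / 377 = -306846.85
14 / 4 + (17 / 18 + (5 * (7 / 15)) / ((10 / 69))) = 1849 / 90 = 20.54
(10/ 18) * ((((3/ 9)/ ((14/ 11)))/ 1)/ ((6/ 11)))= 605/ 2268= 0.27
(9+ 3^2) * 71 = 1278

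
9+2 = 11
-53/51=-1.04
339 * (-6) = -2034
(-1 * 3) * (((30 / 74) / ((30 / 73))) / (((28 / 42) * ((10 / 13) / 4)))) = -8541 / 370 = -23.08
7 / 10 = 0.70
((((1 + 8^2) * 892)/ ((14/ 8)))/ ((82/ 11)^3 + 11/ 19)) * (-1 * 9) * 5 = -3594.04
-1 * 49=-49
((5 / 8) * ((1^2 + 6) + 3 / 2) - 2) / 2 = 53 / 32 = 1.66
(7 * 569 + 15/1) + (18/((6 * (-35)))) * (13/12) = 559707/140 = 3997.91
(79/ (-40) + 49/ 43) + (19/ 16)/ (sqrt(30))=-1437/ 1720 + 19 * sqrt(30)/ 480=-0.62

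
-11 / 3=-3.67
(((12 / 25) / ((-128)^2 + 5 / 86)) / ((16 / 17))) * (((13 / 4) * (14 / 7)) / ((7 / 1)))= 28509 / 986320300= 0.00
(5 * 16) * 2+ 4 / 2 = 162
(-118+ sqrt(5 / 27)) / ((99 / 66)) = -236 / 3+ 2 * sqrt(15) / 27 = -78.38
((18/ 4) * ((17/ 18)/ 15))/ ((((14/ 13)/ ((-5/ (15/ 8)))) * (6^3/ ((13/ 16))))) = -2873/ 1088640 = -0.00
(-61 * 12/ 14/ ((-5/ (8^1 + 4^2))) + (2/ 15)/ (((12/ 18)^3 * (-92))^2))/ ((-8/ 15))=-7137391599/ 15167488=-470.57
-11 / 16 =-0.69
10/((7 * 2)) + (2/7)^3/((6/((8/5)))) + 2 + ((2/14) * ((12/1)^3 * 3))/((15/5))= 1284077/5145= 249.58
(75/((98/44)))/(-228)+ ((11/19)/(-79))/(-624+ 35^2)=-13057803/88405898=-0.15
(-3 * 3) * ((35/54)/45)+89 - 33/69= 109783/1242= 88.39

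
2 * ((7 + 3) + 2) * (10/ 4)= 60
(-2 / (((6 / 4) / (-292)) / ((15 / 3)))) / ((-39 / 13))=-5840 / 9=-648.89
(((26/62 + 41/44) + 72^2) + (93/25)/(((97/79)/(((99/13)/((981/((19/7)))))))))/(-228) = -170128676731297/7480469396400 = -22.74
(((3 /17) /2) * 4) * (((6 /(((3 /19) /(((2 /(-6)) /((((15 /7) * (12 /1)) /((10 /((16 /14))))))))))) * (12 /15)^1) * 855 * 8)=-141512 /17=-8324.24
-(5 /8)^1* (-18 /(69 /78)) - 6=309 /46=6.72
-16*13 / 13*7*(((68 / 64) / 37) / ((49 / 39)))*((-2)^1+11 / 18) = 5525 / 1554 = 3.56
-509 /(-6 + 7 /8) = 4072 /41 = 99.32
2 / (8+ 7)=2 / 15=0.13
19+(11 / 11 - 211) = -191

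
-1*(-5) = 5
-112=-112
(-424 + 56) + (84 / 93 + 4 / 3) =-34016 / 93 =-365.76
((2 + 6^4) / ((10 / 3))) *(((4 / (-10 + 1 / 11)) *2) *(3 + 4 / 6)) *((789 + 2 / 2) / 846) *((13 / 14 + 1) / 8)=-18611373 / 71722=-259.49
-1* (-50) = 50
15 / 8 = 1.88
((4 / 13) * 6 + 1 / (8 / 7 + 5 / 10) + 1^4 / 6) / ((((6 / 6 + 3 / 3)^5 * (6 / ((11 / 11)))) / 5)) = 23515 / 344448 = 0.07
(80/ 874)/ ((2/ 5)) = 100/ 437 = 0.23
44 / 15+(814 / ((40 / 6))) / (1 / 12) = 22022 / 15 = 1468.13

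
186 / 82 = 93 / 41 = 2.27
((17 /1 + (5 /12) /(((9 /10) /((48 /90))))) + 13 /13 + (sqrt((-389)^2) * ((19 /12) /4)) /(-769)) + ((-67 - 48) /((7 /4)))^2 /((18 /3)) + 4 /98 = 737.82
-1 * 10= -10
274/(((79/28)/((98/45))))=751856/3555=211.49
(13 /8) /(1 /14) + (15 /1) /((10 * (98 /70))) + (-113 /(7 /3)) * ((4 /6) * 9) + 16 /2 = -1035 /4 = -258.75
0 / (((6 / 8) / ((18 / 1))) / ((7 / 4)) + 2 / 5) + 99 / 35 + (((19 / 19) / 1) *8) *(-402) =-3213.17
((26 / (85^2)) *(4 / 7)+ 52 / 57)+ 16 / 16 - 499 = -1432986122 / 2882775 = -497.09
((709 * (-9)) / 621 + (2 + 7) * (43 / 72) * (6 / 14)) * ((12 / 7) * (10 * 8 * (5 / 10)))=-616060 / 1127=-546.64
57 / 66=19 / 22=0.86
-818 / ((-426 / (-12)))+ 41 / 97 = -155781 / 6887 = -22.62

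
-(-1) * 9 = 9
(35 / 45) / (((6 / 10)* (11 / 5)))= 175 / 297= 0.59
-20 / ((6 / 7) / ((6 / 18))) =-70 / 9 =-7.78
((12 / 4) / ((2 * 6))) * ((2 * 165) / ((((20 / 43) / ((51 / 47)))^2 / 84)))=3332809557 / 88360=37718.53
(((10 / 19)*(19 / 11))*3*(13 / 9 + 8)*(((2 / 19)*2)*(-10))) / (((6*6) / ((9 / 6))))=-4250 / 1881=-2.26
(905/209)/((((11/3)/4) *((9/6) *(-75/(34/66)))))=-0.02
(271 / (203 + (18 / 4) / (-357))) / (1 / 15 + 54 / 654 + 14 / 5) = 52727115 / 116477821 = 0.45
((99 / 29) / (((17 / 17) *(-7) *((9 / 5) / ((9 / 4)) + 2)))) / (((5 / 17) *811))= -1683 / 2304862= -0.00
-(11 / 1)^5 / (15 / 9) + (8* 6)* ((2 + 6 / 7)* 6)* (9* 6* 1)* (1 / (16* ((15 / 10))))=-94779.17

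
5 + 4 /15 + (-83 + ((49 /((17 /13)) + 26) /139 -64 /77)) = -213177101 /2729265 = -78.11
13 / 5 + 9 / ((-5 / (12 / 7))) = -17 / 35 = -0.49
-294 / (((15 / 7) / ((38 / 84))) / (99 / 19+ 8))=-12299 / 15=-819.93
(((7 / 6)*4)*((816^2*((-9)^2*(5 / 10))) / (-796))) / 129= -10487232 / 8557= -1225.57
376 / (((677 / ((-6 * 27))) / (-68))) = 4142016 / 677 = 6118.19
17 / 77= 0.22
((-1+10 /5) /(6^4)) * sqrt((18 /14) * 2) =sqrt(14) /3024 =0.00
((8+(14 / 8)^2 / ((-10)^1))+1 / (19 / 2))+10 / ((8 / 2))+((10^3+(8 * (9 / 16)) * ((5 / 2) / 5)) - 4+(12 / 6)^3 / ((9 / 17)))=28007341 / 27360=1023.66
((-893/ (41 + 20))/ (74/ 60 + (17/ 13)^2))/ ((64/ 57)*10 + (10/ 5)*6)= -129034035/ 602620586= -0.21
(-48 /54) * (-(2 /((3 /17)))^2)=9248 /81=114.17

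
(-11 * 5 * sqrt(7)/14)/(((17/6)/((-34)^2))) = -11220 * sqrt(7)/7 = -4240.76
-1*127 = -127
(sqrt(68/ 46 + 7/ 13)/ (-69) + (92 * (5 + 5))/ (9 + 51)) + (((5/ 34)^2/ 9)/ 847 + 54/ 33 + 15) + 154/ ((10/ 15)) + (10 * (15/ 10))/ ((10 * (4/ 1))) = 4641286007/ 17624376 - sqrt(20033)/ 6877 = 263.32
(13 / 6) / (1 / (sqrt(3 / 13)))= sqrt(39) / 6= 1.04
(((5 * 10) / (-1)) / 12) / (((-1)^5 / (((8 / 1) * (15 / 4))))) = 125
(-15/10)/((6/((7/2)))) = -7/8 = -0.88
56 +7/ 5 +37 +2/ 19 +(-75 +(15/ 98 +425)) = 4139769/ 9310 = 444.66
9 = 9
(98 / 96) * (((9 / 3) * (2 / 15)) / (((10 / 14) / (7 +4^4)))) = 90209 / 600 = 150.35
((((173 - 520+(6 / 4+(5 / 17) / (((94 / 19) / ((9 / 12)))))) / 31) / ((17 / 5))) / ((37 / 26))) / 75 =-28705963 / 934782060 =-0.03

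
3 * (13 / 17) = 39 / 17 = 2.29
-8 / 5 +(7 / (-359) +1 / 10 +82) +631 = 510843 / 718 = 711.48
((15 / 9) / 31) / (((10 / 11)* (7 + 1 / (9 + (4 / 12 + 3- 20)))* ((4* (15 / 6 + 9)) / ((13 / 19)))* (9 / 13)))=0.00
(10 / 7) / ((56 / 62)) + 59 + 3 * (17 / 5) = 34683 / 490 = 70.78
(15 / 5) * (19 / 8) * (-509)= -29013 / 8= -3626.62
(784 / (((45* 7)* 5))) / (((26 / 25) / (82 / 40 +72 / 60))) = 14 / 9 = 1.56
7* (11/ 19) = 77/ 19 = 4.05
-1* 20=-20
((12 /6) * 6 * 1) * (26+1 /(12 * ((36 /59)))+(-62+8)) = -12037 /36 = -334.36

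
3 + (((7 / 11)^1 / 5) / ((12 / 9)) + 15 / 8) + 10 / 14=17509 / 3080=5.68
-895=-895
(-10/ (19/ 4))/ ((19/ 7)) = -280/ 361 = -0.78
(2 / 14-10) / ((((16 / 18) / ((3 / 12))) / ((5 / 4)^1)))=-3105 / 896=-3.47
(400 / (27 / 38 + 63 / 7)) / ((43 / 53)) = 805600 / 15867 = 50.77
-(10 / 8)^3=-125 / 64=-1.95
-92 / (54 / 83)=-3818 / 27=-141.41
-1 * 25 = -25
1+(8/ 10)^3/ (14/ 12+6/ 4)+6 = 899/ 125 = 7.19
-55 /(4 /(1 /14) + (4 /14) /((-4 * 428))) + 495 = 165768185 /335551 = 494.02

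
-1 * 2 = -2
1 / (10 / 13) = 13 / 10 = 1.30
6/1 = 6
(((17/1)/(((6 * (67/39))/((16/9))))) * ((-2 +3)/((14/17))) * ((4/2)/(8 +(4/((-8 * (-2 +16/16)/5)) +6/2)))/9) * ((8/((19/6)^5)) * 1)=15388672/10451613879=0.00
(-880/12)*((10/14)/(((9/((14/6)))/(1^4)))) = -13.58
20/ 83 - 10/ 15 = -106/ 249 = -0.43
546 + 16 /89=48610 /89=546.18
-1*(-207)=207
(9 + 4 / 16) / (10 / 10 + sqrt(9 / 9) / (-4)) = 37 / 3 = 12.33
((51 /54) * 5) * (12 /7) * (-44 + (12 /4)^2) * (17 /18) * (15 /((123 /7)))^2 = -8850625 /45387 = -195.00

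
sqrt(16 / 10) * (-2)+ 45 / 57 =15 / 19- 4 * sqrt(10) / 5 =-1.74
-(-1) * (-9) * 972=-8748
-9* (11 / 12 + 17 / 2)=-339 / 4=-84.75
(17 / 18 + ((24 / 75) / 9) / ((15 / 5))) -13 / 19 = 6979 / 25650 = 0.27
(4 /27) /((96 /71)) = 71 /648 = 0.11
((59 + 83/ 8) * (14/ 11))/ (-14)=-555/ 88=-6.31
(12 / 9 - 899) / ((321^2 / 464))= -1249552 / 309123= -4.04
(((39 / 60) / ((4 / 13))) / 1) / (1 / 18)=1521 / 40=38.02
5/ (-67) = -5/ 67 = -0.07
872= 872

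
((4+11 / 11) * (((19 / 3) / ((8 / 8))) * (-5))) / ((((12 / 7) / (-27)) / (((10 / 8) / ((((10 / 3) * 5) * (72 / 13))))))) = 8645 / 256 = 33.77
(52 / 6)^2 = 676 / 9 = 75.11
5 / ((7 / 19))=95 / 7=13.57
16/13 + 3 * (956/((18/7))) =43546/39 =1116.56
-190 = -190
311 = 311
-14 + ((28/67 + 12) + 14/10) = -61/335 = -0.18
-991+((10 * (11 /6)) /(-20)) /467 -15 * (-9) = -4797035 /5604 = -856.00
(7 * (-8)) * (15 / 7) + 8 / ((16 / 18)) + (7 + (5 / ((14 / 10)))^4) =140921 / 2401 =58.69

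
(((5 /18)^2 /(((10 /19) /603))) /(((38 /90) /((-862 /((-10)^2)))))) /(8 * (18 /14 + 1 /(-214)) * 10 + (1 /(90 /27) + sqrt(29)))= -16.69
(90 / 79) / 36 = 5 / 158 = 0.03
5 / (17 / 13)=65 / 17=3.82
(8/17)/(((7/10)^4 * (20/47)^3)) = 25.44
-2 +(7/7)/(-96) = -193/96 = -2.01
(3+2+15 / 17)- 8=-36 / 17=-2.12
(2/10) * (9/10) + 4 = 209/50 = 4.18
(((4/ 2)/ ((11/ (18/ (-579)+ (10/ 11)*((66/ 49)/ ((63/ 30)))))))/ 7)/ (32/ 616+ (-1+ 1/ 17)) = -310607/ 19263909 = -0.02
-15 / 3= -5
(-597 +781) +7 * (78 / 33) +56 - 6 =2756 / 11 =250.55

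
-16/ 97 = -0.16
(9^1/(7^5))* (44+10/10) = 405/16807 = 0.02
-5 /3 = -1.67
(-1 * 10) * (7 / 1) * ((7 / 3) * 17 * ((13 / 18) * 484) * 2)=-52412360 / 27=-1941198.52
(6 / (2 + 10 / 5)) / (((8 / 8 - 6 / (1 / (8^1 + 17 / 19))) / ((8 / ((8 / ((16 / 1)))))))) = -0.46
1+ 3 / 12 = 5 / 4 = 1.25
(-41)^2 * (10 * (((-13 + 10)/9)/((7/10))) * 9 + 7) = -421931/7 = -60275.86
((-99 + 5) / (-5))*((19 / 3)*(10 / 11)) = 3572 / 33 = 108.24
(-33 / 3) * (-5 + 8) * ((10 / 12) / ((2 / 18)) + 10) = -1155 / 2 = -577.50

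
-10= -10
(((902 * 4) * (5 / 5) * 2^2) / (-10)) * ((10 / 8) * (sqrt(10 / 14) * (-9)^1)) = 13721.92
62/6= 31/3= 10.33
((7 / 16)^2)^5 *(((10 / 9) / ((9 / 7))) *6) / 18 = 9886633715 / 133590662774784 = 0.00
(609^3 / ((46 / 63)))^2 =202481269333433620929 / 2116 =95690580970431767.92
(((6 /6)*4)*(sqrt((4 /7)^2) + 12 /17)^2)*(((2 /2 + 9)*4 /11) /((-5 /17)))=-739328 /9163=-80.69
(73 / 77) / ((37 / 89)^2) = 578233 / 105413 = 5.49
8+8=16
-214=-214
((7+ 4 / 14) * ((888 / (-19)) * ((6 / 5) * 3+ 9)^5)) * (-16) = 102732494078592 / 59375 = 1730231479.22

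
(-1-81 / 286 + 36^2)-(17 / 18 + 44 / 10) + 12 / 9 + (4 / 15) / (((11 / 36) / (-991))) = 548047 / 1287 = 425.83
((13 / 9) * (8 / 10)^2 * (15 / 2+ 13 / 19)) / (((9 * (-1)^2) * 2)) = 16172 / 38475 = 0.42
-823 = -823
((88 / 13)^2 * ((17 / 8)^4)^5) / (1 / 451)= 221789172092164680119977768171 / 3044433348102455296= 72850723511.62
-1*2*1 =-2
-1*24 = -24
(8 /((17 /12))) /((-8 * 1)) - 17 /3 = -325 /51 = -6.37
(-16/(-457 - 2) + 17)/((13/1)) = 7819/5967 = 1.31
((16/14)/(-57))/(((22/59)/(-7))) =236/627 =0.38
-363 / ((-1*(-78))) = -121 / 26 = -4.65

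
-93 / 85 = -1.09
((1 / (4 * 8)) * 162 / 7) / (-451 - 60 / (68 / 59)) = -1377 / 957824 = -0.00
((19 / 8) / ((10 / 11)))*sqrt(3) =209*sqrt(3) / 80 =4.52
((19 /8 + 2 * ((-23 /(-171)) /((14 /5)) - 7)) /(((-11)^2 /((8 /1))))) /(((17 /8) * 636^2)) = -110401 /124495222698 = -0.00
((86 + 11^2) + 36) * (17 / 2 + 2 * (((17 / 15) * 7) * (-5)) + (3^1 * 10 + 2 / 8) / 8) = -521397 / 32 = -16293.66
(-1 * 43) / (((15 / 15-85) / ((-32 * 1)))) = -344 / 21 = -16.38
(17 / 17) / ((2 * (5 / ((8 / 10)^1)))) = 2 / 25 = 0.08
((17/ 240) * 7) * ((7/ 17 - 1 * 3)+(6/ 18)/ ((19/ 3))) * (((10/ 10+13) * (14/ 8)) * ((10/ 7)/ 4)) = -13377/ 1216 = -11.00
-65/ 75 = -13/ 15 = -0.87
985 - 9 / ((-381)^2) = 15887064 / 16129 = 985.00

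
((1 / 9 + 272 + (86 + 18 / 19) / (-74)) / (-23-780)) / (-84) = 1714213 / 426768804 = 0.00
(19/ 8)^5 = 2476099/ 32768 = 75.56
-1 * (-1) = 1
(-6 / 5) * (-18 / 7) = 108 / 35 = 3.09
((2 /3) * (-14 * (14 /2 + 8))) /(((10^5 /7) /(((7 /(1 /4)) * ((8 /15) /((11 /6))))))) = -2744 /34375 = -0.08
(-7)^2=49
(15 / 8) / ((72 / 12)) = 5 / 16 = 0.31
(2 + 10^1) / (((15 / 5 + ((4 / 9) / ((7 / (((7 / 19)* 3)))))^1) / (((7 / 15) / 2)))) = 114 / 125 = 0.91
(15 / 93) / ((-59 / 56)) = -280 / 1829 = -0.15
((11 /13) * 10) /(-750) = -11 /975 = -0.01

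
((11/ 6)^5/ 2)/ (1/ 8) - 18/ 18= 159107/ 1944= 81.85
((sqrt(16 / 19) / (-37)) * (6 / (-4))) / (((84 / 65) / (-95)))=-325 * sqrt(19) / 518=-2.73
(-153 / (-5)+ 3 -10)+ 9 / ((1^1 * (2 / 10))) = 343 / 5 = 68.60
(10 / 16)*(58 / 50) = 29 / 40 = 0.72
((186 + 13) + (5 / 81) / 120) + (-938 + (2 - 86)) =-823.00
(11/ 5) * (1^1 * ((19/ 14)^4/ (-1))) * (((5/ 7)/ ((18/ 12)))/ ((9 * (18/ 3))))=-1433531/ 21781872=-0.07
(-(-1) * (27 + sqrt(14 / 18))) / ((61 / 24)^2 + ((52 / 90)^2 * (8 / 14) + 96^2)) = 302400 * sqrt(7) / 8366788831 + 24494400 / 8366788831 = 0.00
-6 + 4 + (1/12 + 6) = 49/12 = 4.08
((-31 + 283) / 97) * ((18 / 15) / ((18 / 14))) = 1176 / 485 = 2.42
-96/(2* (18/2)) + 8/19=-280/57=-4.91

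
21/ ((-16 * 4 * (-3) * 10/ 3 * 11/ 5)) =21/ 1408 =0.01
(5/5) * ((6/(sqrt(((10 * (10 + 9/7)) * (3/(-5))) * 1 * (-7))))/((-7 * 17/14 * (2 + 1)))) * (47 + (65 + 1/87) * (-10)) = 104942 * sqrt(474)/350523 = 6.52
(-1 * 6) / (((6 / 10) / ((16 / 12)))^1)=-40 / 3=-13.33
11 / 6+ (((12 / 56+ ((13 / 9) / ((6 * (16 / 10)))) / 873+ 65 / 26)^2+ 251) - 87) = 1207102086531601 / 6969346562304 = 173.20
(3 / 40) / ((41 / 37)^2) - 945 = -63537693 / 67240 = -944.94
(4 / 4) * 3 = 3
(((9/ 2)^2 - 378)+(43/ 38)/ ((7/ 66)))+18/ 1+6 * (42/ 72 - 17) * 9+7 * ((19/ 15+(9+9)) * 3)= -2157209/ 2660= -810.98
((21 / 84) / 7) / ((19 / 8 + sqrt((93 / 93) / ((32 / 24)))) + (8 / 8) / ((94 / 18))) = 0.01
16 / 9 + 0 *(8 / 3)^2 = 16 / 9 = 1.78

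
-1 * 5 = -5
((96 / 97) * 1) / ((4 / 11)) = 264 / 97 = 2.72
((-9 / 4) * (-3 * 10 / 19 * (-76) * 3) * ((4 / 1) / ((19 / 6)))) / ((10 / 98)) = -190512 / 19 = -10026.95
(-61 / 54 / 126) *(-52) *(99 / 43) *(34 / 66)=13481 / 24381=0.55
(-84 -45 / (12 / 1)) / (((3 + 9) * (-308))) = 117 / 4928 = 0.02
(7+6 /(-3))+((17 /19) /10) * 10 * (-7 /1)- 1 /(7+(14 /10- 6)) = -383 /228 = -1.68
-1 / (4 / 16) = -4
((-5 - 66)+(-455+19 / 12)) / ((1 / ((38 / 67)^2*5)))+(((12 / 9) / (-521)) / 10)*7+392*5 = 13056634143 / 11693845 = 1116.54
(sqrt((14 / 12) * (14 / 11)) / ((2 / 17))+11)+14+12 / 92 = 119 * sqrt(33) / 66+578 / 23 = 35.49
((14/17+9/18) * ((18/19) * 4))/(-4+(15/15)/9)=-2916/2261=-1.29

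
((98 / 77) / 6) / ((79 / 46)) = 322 / 2607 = 0.12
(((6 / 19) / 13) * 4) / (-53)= -24 / 13091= -0.00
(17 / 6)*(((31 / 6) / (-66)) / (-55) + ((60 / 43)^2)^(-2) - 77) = -2045651022343 / 9408960000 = -217.42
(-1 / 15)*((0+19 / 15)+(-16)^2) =-17.15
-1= -1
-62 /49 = -1.27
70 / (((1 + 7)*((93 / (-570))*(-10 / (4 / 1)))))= 665 / 31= 21.45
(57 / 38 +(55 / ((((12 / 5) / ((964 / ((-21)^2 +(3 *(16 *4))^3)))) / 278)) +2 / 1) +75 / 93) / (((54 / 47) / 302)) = 48345171573613 / 35547368238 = 1360.02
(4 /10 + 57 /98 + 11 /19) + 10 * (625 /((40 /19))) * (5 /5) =55307183 /18620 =2970.31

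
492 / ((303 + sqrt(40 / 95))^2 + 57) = 4079144694 / 761645443393 - 2832444 * sqrt(38) / 761645443393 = 0.01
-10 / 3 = -3.33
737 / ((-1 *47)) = -737 / 47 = -15.68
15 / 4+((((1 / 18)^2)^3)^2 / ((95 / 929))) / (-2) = 3.75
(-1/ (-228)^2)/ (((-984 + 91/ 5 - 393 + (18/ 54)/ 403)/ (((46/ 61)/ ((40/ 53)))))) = 0.00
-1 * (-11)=11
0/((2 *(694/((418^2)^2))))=0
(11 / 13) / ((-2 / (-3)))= 33 / 26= 1.27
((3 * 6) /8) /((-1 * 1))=-9 /4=-2.25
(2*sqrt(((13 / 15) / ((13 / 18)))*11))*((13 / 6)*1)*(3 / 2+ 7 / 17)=169*sqrt(330) / 102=30.10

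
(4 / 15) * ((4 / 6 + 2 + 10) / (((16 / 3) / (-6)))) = -19 / 5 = -3.80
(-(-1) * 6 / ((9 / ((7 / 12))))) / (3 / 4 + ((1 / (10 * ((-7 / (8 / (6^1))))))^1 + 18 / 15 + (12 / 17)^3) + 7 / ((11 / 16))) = 0.03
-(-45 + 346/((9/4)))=-979/9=-108.78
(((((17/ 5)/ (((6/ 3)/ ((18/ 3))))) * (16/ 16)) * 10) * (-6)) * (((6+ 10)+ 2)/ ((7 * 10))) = -5508/ 35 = -157.37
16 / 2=8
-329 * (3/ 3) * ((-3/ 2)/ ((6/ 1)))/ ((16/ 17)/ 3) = 16779/ 64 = 262.17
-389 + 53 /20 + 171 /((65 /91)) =-2939 /20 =-146.95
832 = 832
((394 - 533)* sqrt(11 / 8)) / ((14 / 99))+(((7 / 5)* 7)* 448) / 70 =1568 / 25 - 13761* sqrt(22) / 56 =-1089.87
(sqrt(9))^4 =81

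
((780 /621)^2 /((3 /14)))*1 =7.36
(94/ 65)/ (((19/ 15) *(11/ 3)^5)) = 68526/ 39779597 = 0.00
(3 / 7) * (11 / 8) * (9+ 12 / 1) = 99 / 8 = 12.38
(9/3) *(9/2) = 27/2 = 13.50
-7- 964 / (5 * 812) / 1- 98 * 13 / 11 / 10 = -18.82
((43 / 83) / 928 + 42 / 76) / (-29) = -809569 / 42440224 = -0.02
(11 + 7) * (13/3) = 78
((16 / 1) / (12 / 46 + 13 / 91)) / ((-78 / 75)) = -6440 / 169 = -38.11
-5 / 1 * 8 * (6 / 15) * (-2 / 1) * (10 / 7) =320 / 7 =45.71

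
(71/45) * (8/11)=568/495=1.15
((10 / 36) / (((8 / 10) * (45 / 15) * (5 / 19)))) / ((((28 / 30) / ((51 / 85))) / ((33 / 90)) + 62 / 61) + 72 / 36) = 63745 / 1052064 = 0.06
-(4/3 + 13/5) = -3.93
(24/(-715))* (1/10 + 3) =-372/3575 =-0.10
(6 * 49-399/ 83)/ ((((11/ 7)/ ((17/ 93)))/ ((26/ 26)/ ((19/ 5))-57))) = -93307662/ 48887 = -1908.64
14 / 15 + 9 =149 / 15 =9.93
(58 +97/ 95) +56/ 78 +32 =339893/ 3705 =91.74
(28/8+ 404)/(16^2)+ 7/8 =1263/512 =2.47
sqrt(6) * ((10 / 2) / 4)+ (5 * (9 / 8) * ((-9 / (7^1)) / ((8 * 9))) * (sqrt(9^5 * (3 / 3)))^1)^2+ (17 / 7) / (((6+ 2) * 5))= 5 * sqrt(6) / 4+ 597932053 / 1003520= 598.90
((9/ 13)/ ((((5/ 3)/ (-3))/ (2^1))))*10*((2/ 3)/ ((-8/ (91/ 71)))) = 189/ 71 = 2.66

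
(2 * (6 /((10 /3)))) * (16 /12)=24 /5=4.80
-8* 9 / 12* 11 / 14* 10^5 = -3300000 / 7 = -471428.57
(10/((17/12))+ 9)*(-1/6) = -91/34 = -2.68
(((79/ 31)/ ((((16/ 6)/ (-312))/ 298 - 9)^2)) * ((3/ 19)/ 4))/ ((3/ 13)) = 312115045203/ 57997240892725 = 0.01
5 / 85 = 1 / 17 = 0.06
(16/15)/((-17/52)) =-832/255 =-3.26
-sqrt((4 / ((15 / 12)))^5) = -1024 * sqrt(5) / 125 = -18.32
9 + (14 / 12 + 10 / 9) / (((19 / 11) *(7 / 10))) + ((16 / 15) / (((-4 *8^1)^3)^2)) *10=437147140495 / 40164655104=10.88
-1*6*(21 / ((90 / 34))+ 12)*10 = -1196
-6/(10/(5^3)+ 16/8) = -75/26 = -2.88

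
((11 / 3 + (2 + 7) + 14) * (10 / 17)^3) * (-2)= -160000 / 14739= -10.86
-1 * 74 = -74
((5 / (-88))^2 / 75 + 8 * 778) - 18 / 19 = 2746905235 / 441408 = 6223.05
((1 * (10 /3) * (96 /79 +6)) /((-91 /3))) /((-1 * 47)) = 5700 /337883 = 0.02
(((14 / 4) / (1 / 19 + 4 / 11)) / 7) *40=4180 / 87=48.05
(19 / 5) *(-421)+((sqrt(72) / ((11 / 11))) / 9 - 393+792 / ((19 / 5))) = -169516 / 95+2 *sqrt(2) / 3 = -1783.44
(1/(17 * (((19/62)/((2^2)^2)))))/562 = 496/90763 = 0.01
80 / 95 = 16 / 19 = 0.84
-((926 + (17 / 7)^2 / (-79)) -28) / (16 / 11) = -38234559 / 61936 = -617.32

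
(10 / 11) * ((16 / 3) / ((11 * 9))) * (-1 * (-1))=0.05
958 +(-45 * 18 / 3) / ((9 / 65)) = -992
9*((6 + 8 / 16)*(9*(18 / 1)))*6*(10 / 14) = 284310 / 7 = 40615.71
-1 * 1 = -1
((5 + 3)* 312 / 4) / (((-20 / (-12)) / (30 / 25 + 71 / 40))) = 27846 / 25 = 1113.84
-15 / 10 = -3 / 2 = -1.50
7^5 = 16807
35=35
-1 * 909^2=-826281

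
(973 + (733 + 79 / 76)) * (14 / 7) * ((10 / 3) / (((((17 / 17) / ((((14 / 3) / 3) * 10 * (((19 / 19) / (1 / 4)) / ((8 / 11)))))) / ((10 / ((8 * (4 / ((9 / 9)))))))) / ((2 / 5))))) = 9249625 / 76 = 121705.59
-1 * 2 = -2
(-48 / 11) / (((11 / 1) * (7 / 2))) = -96 / 847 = -0.11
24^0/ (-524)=-1/ 524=-0.00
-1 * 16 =-16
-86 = -86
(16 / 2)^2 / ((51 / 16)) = 1024 / 51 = 20.08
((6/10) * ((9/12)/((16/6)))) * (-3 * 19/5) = -1539/800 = -1.92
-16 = -16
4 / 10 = 2 / 5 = 0.40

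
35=35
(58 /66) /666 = 29 /21978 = 0.00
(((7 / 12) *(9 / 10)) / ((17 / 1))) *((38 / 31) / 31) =399 / 326740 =0.00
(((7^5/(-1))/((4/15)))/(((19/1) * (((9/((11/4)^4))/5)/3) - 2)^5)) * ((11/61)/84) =277625001815060037546993921875/38843951921925465572004602368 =7.15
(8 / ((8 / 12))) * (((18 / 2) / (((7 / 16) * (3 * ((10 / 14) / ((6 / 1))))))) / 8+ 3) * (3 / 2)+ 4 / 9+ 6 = 8552 / 45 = 190.04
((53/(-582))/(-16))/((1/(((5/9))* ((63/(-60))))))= -371/111744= -0.00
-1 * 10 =-10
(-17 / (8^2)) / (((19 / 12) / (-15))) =765 / 304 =2.52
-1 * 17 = -17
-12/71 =-0.17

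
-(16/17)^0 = -1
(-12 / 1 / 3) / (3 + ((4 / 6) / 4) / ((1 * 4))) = -96 / 73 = -1.32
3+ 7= 10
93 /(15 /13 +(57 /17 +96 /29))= 198679 /16700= 11.90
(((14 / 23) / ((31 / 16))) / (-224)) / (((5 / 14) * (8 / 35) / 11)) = -0.19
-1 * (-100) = 100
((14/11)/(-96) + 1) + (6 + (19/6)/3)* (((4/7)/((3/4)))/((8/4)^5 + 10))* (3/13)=3076301/3027024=1.02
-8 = -8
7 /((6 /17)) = 119 /6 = 19.83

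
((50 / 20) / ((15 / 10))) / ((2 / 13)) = 65 / 6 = 10.83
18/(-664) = -9/332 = -0.03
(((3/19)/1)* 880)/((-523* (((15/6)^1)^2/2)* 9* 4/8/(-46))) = 129536/149055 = 0.87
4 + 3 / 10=43 / 10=4.30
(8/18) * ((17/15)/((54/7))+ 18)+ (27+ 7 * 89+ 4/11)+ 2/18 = 26404163/40095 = 658.54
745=745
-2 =-2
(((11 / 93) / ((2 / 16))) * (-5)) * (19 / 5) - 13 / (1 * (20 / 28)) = -36.18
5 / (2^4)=5 / 16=0.31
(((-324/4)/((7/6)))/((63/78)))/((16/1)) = -1053/196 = -5.37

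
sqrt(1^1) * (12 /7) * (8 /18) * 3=16 /7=2.29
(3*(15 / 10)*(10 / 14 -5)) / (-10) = 27 / 14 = 1.93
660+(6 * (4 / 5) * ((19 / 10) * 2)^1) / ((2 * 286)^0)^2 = 16956 / 25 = 678.24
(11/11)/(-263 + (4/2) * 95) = -1/73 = -0.01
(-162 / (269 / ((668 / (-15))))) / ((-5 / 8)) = -42.91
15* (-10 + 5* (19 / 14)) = -675 / 14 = -48.21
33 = 33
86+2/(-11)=944/11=85.82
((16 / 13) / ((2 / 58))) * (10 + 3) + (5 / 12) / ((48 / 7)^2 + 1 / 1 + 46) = 464.00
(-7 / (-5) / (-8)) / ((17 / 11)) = -77 / 680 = -0.11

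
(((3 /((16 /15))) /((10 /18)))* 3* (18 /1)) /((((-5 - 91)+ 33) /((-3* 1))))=729 /56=13.02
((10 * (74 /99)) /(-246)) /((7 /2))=-740 /85239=-0.01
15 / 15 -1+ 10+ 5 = 15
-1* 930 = -930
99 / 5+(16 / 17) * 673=653.21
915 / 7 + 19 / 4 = 3793 / 28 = 135.46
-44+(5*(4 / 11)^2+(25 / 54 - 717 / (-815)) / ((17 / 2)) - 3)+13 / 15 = -410223059 / 9052857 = -45.31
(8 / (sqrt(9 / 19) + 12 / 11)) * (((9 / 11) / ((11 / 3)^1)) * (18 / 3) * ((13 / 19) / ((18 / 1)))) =416 / 671 -104 * sqrt(19) / 1159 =0.23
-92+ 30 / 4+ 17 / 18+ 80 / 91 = -67712 / 819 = -82.68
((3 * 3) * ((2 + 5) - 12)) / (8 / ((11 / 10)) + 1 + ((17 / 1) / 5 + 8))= -2475 / 1082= -2.29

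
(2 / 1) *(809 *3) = 4854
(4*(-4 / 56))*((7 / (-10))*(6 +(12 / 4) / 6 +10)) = 33 / 10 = 3.30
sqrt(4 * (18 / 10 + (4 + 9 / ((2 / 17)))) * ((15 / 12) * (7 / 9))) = sqrt(11522) / 6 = 17.89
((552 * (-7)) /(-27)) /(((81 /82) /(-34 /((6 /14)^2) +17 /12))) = -174609652 /6561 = -26613.27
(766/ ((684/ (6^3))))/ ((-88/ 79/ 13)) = -1180023/ 418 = -2823.02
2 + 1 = 3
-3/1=-3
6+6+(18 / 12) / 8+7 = 307 / 16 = 19.19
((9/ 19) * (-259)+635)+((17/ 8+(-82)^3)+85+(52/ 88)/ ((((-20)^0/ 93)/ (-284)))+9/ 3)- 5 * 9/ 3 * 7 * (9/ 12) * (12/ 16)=-1894147647/ 3344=-566431.71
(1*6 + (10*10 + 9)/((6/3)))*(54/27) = 121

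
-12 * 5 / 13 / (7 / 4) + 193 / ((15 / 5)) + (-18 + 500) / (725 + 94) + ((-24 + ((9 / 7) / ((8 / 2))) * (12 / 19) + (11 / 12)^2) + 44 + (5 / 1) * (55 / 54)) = 88.42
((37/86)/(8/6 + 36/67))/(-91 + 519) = 7437/13839808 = 0.00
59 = 59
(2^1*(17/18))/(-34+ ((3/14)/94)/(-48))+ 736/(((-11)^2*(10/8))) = 3750411584/779620545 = 4.81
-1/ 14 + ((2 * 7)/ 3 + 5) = 9.60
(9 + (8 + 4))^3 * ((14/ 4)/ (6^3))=2401/ 16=150.06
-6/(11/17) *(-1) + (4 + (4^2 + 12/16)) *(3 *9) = 25059/44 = 569.52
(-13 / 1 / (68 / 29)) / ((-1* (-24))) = -0.23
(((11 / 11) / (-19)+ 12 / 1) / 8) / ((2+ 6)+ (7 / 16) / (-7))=454 / 2413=0.19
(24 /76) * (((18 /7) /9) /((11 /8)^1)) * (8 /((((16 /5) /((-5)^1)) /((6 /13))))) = -7200 /19019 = -0.38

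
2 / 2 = 1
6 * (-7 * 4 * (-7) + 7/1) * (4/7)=696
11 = 11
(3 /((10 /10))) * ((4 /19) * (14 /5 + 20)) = 72 /5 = 14.40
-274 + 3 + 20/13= -3503/13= -269.46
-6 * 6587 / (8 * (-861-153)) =6587 / 1352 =4.87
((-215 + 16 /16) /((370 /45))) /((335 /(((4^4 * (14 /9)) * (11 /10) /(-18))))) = 1054592 /557775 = 1.89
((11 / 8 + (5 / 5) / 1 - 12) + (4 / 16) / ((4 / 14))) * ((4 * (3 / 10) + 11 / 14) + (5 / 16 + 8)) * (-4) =5767 / 16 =360.44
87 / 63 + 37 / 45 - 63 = -19151 / 315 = -60.80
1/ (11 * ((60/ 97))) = 0.15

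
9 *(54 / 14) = 243 / 7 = 34.71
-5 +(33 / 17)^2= -356 / 289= -1.23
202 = 202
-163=-163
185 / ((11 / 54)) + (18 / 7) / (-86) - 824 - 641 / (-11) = 471568 / 3311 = 142.42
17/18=0.94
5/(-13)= -5/13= -0.38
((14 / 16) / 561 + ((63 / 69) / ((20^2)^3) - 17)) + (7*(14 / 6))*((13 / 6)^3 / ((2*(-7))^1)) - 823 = -851.86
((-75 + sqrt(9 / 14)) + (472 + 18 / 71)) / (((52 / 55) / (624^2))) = 617760 * sqrt(14) / 7 + 11615947200 / 71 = 163935096.75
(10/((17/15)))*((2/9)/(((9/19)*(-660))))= -95/15147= -0.01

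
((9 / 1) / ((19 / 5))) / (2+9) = 45 / 209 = 0.22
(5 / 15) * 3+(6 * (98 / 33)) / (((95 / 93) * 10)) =14339 / 5225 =2.74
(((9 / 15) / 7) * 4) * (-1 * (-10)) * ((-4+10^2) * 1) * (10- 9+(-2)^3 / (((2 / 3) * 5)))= -2304 / 5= -460.80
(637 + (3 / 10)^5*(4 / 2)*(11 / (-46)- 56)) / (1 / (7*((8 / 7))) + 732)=1464471359 / 1683887500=0.87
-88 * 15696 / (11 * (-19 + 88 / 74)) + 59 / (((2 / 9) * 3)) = 9408675 / 1318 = 7138.60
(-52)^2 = 2704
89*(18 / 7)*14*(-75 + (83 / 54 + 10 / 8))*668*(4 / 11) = -168605872 / 3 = -56201957.33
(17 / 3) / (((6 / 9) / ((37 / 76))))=4.14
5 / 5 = 1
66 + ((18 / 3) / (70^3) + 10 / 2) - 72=-171497 / 171500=-1.00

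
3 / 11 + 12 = 135 / 11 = 12.27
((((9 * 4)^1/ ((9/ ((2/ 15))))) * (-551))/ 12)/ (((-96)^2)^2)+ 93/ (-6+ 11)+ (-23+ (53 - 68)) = -7414795579/ 382205952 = -19.40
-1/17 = -0.06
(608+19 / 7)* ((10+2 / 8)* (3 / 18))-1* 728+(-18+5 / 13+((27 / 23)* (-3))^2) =310.09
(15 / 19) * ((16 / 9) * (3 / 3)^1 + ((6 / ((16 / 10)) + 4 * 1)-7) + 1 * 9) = 2075 / 228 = 9.10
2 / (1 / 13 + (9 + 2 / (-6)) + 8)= 78 / 653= 0.12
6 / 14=3 / 7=0.43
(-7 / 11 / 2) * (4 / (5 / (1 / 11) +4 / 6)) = -42 / 1837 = -0.02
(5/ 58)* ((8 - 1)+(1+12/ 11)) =250/ 319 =0.78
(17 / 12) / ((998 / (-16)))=-34 / 1497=-0.02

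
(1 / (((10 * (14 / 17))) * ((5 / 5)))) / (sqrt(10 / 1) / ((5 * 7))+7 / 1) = 833 / 48012 - 17 * sqrt(10) / 240060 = 0.02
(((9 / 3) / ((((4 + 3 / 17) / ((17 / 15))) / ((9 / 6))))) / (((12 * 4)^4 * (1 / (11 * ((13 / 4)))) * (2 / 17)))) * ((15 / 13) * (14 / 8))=0.00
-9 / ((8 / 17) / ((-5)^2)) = -3825 / 8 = -478.12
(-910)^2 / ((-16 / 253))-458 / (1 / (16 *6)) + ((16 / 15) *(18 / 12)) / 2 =-262765969 / 20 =-13138298.45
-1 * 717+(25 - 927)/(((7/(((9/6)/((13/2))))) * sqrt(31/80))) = -717 - 10824 * sqrt(155)/2821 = -764.77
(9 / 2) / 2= 9 / 4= 2.25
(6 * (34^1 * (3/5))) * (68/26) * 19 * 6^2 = 14232672/65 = 218964.18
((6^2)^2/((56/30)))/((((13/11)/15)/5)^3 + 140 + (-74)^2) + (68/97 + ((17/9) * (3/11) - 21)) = -1389185993895983812/70659841551478179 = -19.66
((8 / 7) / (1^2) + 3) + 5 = 64 / 7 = 9.14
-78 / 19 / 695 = -78 / 13205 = -0.01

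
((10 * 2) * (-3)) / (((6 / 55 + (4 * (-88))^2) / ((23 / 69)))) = -0.00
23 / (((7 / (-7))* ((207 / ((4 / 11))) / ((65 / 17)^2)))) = -16900 / 28611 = -0.59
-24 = -24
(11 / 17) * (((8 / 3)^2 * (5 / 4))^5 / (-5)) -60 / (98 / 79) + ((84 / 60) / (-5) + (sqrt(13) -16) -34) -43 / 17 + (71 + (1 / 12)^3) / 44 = -25212797772424429 / 3462822316800 + sqrt(13) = -7277.39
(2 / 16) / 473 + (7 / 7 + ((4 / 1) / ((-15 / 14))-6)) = -495689 / 56760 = -8.73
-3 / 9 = -1 / 3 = -0.33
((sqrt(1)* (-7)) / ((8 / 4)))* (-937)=6559 / 2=3279.50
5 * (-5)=-25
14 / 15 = 0.93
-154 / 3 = -51.33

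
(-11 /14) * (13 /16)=-143 /224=-0.64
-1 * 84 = -84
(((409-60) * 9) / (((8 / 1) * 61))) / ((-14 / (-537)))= 1686717 / 6832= 246.88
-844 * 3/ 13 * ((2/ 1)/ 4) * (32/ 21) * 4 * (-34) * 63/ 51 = 324096/ 13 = 24930.46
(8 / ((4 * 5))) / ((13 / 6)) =0.18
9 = 9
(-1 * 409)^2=167281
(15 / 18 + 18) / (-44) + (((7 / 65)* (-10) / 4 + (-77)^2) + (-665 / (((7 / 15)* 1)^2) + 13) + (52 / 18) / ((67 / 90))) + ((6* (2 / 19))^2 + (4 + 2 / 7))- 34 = 1663190307379 / 581068488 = 2862.30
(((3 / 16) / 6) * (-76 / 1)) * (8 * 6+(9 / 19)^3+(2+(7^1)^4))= -8406069 / 1444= -5821.38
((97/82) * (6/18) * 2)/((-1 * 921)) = -97/113283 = -0.00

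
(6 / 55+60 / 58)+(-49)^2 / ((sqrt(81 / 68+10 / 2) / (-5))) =1824 / 1595 - 24010 * sqrt(7157) / 421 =-4823.61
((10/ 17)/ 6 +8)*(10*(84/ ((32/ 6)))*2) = 43365/ 17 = 2550.88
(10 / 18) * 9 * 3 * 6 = 90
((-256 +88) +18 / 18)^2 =27889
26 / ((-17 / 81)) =-123.88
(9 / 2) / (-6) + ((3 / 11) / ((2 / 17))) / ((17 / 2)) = -21 / 44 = -0.48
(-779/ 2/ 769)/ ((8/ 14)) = -5453/ 6152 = -0.89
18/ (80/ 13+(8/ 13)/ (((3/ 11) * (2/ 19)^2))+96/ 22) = 3861/ 45937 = 0.08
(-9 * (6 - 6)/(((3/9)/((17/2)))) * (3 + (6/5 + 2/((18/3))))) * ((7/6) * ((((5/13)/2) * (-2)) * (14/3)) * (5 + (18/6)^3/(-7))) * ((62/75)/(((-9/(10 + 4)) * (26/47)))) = 0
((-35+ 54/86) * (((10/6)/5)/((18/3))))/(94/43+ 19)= -739/8199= -0.09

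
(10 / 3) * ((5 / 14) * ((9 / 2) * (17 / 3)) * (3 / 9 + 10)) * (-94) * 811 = -502191475 / 21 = -23913879.76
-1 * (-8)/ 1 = 8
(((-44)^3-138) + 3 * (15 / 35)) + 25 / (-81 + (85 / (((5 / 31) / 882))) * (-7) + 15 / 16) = -4441834695115 / 52060449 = -85320.71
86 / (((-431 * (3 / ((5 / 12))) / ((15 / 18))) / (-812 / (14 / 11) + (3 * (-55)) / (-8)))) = 5309425 / 372384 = 14.26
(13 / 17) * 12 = 156 / 17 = 9.18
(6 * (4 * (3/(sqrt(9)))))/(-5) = -24/5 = -4.80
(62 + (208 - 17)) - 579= -326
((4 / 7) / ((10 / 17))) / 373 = 34 / 13055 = 0.00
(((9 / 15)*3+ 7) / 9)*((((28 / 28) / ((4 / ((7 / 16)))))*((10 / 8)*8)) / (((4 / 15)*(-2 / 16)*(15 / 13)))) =-1001 / 36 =-27.81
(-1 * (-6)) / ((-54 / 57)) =-19 / 3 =-6.33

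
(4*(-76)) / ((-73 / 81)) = 24624 / 73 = 337.32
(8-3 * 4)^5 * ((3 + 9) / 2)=-6144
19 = 19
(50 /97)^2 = 0.27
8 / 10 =4 / 5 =0.80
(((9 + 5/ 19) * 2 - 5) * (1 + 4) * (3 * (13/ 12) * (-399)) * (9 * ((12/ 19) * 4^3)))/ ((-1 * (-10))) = -60619104/ 19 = -3190479.16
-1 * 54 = -54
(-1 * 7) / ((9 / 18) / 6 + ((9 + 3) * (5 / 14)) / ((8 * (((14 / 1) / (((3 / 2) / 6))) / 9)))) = -32928 / 797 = -41.31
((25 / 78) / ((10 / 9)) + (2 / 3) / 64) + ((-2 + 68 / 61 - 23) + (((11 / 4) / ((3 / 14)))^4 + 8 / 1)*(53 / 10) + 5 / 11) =4063524257779 / 28262520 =143777.85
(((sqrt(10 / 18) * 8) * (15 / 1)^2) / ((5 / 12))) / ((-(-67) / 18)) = 25920 * sqrt(5) / 67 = 865.06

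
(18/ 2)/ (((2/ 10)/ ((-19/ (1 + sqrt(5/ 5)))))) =-427.50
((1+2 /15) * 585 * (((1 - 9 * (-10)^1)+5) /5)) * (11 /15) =233376 /25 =9335.04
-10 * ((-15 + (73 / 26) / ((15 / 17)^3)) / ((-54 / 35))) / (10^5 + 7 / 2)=-6703207 / 9477331695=-0.00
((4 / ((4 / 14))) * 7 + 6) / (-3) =-104 / 3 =-34.67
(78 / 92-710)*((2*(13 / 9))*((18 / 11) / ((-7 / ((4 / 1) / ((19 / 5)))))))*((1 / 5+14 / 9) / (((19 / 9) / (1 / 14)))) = 134007068 / 4475317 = 29.94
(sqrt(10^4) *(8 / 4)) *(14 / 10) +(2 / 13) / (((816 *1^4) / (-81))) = 495013 / 1768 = 279.98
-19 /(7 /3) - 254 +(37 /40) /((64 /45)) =-937189 /3584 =-261.49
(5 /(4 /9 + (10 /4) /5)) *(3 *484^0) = 270 /17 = 15.88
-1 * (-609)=609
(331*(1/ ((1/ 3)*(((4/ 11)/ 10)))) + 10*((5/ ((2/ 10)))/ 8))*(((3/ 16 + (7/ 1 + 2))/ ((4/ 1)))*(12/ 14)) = 6889365/ 128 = 53823.16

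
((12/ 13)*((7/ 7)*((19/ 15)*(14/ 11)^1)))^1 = 1064/ 715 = 1.49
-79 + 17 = -62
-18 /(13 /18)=-324 /13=-24.92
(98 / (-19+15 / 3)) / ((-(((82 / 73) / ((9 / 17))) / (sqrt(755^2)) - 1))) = -496035 / 70663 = -7.02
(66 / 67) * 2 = 132 / 67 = 1.97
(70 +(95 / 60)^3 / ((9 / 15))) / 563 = 397175 / 2918592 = 0.14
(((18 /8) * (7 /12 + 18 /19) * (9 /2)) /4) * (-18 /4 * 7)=-593649 /4864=-122.05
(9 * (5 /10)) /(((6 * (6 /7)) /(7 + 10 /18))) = 119 /18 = 6.61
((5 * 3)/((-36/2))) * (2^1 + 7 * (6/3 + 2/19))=-13.95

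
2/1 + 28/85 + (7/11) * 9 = 7533/935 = 8.06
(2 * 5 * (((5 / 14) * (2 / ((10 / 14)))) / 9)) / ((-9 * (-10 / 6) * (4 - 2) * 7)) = 1 / 189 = 0.01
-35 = -35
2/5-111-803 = -4568/5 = -913.60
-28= -28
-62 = -62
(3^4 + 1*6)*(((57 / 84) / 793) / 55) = 0.00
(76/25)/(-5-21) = -38/325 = -0.12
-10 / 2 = -5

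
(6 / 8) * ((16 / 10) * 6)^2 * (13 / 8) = 2808 / 25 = 112.32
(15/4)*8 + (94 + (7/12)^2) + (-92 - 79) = -6719/144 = -46.66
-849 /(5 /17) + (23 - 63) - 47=-14868 /5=-2973.60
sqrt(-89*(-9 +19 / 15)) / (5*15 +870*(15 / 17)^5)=2839714*sqrt(38715) / 11507182875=0.05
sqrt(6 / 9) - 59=-59 + sqrt(6) / 3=-58.18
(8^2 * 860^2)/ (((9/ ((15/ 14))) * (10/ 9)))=35500800/ 7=5071542.86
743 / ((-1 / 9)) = -6687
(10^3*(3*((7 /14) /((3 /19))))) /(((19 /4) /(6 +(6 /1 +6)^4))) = 41484000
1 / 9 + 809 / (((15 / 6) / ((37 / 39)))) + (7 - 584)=-157882 / 585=-269.88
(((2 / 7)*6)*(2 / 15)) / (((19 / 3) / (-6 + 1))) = -24 / 133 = -0.18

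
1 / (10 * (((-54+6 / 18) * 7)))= -3 / 11270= -0.00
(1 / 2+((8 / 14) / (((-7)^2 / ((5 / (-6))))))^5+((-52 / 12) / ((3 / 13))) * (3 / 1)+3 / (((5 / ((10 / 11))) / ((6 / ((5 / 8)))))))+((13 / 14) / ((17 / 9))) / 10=-43619513387629889845 / 862935770293279452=-50.55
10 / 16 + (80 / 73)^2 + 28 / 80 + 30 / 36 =1924393 / 639480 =3.01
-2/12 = -1/6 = -0.17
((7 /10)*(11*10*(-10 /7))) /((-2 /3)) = 165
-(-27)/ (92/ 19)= 513/ 92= 5.58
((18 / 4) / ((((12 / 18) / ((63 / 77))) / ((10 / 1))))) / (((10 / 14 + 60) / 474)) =431.16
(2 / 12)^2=1 / 36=0.03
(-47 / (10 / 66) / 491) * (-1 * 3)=1.90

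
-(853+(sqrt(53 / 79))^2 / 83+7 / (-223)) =-852.98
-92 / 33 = -2.79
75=75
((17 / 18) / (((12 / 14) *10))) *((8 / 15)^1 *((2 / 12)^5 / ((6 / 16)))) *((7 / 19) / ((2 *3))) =833 / 673158600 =0.00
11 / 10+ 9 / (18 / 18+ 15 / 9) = 179 / 40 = 4.48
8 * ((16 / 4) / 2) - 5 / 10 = 31 / 2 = 15.50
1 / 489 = 0.00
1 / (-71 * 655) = -1 / 46505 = -0.00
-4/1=-4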